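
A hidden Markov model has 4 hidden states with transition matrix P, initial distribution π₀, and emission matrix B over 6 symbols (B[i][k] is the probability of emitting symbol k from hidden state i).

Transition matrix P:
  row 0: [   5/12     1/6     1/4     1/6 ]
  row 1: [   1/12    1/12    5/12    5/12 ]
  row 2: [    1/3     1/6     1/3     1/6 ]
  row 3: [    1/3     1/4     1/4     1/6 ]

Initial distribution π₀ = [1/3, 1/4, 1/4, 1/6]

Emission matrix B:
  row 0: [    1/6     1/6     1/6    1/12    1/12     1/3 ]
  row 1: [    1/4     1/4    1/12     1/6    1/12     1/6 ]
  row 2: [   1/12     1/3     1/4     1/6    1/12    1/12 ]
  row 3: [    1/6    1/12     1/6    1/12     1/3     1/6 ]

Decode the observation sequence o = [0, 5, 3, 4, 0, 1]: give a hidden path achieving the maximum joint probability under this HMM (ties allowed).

path = [0, 0, 1, 3, 1, 2]

t=0: δ = [5.556e-02, 6.250e-02, 2.083e-02, 2.778e-02]  (obs o_0=0)
t=1: δ = [7.716e-03, 1.543e-03, 2.170e-03, 4.340e-03]  ψ = [0, 0, 1, 1]  (obs o_1=5)
t=2: δ = [2.679e-04, 2.143e-04, 3.215e-04, 1.072e-04]  ψ = [0, 0, 0, 0]  (obs o_2=3)
t=3: δ = [9.303e-06, 4.465e-06, 8.931e-06, 2.977e-05]  ψ = [0, 2, 2, 1]  (obs o_3=4)
t=4: δ = [1.654e-06, 1.861e-06, 6.202e-07, 8.269e-07]  ψ = [3, 3, 3, 3]  (obs o_4=0)
t=5: δ = [1.148e-07, 6.891e-08, 2.584e-07, 6.460e-08]  ψ = [0, 0, 1, 1]  (obs o_5=1)
backtrack: best end state = 2; path = [0, 0, 1, 3, 1, 2]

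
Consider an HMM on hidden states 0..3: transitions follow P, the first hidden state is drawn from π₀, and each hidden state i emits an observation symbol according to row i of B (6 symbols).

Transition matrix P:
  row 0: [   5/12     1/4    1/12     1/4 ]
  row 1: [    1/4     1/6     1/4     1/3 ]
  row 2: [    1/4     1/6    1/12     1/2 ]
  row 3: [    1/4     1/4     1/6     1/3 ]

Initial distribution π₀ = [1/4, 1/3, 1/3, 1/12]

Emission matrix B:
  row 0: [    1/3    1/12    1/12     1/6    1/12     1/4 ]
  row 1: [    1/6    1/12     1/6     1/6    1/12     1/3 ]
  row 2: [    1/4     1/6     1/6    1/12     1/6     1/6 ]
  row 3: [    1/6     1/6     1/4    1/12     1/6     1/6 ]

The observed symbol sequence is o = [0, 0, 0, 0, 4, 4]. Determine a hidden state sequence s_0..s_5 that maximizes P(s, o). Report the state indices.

path = [0, 0, 0, 0, 3, 3]

t=0: δ = [8.333e-02, 5.556e-02, 8.333e-02, 1.389e-02]  (obs o_0=0)
t=1: δ = [1.157e-02, 3.472e-03, 3.472e-03, 6.944e-03]  ψ = [0, 0, 1, 2]  (obs o_1=0)
t=2: δ = [1.608e-03, 4.823e-04, 2.894e-04, 4.823e-04]  ψ = [0, 0, 3, 0]  (obs o_2=0)
t=3: δ = [2.233e-04, 6.698e-05, 3.349e-05, 6.698e-05]  ψ = [0, 0, 0, 0]  (obs o_3=0)
t=4: δ = [7.752e-06, 4.651e-06, 3.101e-06, 9.303e-06]  ψ = [0, 0, 0, 0]  (obs o_4=4)
t=5: δ = [2.692e-07, 1.938e-07, 2.584e-07, 5.168e-07]  ψ = [0, 3, 3, 3]  (obs o_5=4)
backtrack: best end state = 3; path = [0, 0, 0, 0, 3, 3]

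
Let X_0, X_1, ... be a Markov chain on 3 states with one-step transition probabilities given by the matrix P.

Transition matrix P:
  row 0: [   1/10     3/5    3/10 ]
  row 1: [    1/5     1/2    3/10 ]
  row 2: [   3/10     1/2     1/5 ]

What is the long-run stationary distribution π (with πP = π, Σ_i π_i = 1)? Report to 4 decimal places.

π = [0.2066, 0.5207, 0.2727]

Balance equations π_j = Σ_i π_i·P[i][j]:
  π_0 = 1/10·π_0 + 1/5·π_1 + 3/10·π_2
  π_1 = 3/5·π_0 + 1/2·π_1 + 1/2·π_2
  normalize: π_0 + π_1 + π_2 = 1
Solving the linear system gives exactly π = [25/121, 63/121, 3/11].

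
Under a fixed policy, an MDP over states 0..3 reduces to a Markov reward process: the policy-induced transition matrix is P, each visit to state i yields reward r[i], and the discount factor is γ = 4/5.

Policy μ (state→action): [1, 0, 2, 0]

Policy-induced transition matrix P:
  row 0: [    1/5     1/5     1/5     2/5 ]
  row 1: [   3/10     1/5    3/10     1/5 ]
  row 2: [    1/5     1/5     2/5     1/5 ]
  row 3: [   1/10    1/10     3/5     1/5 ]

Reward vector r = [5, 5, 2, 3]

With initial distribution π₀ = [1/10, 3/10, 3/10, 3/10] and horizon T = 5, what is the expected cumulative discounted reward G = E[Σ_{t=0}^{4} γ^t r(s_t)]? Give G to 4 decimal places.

G = 11.3995

t=0: π = [0.1000, 0.3000, 0.3000, 0.3000], E[r] = 3.5000, γ^t·E[r] = 3.500000, running G = 3.500000
t=1: π = [0.2000, 0.1700, 0.4100, 0.2200], E[r] = 3.3300, γ^t·E[r] = 2.664000, running G = 6.164000
t=2: π = [0.1950, 0.1780, 0.3870, 0.2400], E[r] = 3.3590, γ^t·E[r] = 2.149760, running G = 8.313760
t=3: π = [0.1938, 0.1760, 0.3912, 0.2390], E[r] = 3.3484, γ^t·E[r] = 1.714381, running G = 10.028141
t=4: π = [0.1937, 0.1761, 0.3914, 0.2388], E[r] = 3.3482, γ^t·E[r] = 1.371406, running G = 11.399547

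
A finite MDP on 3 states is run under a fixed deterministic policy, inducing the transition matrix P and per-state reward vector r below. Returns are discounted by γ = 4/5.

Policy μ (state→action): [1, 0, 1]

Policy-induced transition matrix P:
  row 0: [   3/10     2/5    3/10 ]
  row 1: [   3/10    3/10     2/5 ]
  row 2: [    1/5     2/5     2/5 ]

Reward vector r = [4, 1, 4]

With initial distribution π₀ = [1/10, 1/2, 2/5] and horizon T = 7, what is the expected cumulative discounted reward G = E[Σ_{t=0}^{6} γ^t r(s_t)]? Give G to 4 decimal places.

t=0: π = [0.1000, 0.5000, 0.4000], E[r] = 2.5000, γ^t·E[r] = 2.500000, running G = 2.500000
t=1: π = [0.2600, 0.3500, 0.3900], E[r] = 2.9500, γ^t·E[r] = 2.360000, running G = 4.860000
t=2: π = [0.2610, 0.3650, 0.3740], E[r] = 2.9050, γ^t·E[r] = 1.859200, running G = 6.719200
t=3: π = [0.2626, 0.3635, 0.3739], E[r] = 2.9095, γ^t·E[r] = 1.489664, running G = 8.208864
t=4: π = [0.2626, 0.3637, 0.3737], E[r] = 2.9091, γ^t·E[r] = 1.191547, running G = 9.400411
t=5: π = [0.2626, 0.3636, 0.3737], E[r] = 2.9091, γ^t·E[r] = 0.953252, running G = 10.353663
t=6: π = [0.2626, 0.3636, 0.3737], E[r] = 2.9091, γ^t·E[r] = 0.762601, running G = 11.116264

G = 11.1163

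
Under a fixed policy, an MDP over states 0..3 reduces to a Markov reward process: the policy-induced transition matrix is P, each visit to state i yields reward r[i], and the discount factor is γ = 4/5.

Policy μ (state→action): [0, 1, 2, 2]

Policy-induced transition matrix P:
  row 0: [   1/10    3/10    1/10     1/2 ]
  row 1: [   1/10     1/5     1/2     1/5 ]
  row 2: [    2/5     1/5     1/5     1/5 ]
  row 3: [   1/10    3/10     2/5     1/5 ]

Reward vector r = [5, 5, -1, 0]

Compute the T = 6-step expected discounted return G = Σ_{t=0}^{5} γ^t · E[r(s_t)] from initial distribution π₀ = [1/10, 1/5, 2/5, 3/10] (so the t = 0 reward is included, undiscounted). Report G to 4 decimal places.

G = 6.2444

t=0: π = [0.1000, 0.2000, 0.4000, 0.3000], E[r] = 1.1000, γ^t·E[r] = 1.100000, running G = 1.100000
t=1: π = [0.2200, 0.2400, 0.3100, 0.2300], E[r] = 1.9900, γ^t·E[r] = 1.592000, running G = 2.692000
t=2: π = [0.1930, 0.2450, 0.2960, 0.2660], E[r] = 1.8940, γ^t·E[r] = 1.212160, running G = 3.904160
t=3: π = [0.1888, 0.2459, 0.3074, 0.2579], E[r] = 1.8661, γ^t·E[r] = 0.955443, running G = 4.859603
t=4: π = [0.1922, 0.2447, 0.3065, 0.2566], E[r] = 1.8780, γ^t·E[r] = 0.769221, running G = 5.628824
t=5: π = [0.1919, 0.2449, 0.3055, 0.2577], E[r] = 1.8786, γ^t·E[r] = 0.615589, running G = 6.244413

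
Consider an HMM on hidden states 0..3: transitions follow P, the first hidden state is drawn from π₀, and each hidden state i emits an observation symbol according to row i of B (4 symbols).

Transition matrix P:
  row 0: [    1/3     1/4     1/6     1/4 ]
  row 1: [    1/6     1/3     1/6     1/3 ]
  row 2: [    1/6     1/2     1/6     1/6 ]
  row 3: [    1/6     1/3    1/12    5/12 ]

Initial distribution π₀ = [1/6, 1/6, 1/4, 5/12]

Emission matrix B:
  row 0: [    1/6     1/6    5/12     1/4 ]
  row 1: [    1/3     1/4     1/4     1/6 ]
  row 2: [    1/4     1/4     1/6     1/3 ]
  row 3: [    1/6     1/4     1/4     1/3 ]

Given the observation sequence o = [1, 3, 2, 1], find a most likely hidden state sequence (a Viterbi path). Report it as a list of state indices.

path = [3, 3, 3, 3]

t=0: δ = [2.778e-02, 4.167e-02, 6.250e-02, 1.042e-01]  (obs o_0=1)
t=1: δ = [4.340e-03, 5.787e-03, 3.472e-03, 1.447e-02]  ψ = [3, 3, 2, 3]  (obs o_1=3)
t=2: δ = [1.005e-03, 1.206e-03, 2.009e-04, 1.507e-03]  ψ = [3, 3, 3, 3]  (obs o_2=2)
t=3: δ = [5.582e-05, 1.256e-04, 5.023e-05, 1.570e-04]  ψ = [0, 3, 1, 3]  (obs o_3=1)
backtrack: best end state = 3; path = [3, 3, 3, 3]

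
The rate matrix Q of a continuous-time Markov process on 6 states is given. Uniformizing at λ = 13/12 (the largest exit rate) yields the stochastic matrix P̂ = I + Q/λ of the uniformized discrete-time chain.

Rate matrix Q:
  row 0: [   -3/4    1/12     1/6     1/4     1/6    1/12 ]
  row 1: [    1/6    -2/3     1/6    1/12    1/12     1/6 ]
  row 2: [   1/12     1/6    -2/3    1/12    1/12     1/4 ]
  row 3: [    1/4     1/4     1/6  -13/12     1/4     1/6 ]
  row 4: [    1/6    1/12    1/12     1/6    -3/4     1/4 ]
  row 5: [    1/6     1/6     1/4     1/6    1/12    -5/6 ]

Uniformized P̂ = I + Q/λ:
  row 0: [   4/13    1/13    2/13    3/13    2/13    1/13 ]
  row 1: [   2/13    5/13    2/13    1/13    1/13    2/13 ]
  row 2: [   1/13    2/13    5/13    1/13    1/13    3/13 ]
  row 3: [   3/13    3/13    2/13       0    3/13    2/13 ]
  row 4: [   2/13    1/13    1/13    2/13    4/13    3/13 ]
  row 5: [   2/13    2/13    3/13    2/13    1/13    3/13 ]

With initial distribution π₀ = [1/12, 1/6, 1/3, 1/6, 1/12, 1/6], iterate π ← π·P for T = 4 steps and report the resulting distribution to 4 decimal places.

t=0: π = [0.0833, 0.1667, 0.3333, 0.1667, 0.0833, 0.1667]
t=1: π = [0.1538, 0.1923, 0.2372, 0.0962, 0.1282, 0.1923]
t=2: π = [0.1667, 0.1839, 0.2135, 0.1179, 0.1331, 0.1849]
t=3: π = [0.1721, 0.1823, 0.2071, 0.1180, 0.1386, 0.1819]
t=4: π = [0.1735, 0.1811, 0.2050, 0.1190, 0.1403, 0.1812]

π = [0.1735, 0.1811, 0.2050, 0.1190, 0.1403, 0.1812]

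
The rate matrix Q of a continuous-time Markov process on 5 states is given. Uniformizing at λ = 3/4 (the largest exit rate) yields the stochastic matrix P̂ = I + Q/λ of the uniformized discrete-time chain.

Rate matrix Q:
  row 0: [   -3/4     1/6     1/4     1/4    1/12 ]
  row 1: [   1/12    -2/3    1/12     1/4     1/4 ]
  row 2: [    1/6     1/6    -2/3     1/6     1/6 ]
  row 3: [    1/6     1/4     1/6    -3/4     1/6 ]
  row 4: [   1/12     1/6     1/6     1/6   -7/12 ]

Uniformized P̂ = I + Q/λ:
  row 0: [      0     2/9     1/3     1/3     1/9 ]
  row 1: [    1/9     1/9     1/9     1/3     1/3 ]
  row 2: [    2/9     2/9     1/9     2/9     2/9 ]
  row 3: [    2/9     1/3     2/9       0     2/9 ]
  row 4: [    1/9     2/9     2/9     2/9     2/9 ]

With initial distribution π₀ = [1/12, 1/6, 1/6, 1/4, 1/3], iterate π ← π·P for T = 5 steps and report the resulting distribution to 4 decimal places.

t=0: π = [0.0833, 0.1667, 0.1667, 0.2500, 0.3333]
t=1: π = [0.1481, 0.2315, 0.1944, 0.1944, 0.2315]
t=2: π = [0.1379, 0.2181, 0.1914, 0.2212, 0.2315]
t=3: π = [0.1416, 0.2226, 0.1920, 0.2126, 0.2311]
t=4: π = [0.1403, 0.2211, 0.1919, 0.2154, 0.2312]
t=5: π = [0.1408, 0.2216, 0.1919, 0.2145, 0.2312]

π = [0.1408, 0.2216, 0.1919, 0.2145, 0.2312]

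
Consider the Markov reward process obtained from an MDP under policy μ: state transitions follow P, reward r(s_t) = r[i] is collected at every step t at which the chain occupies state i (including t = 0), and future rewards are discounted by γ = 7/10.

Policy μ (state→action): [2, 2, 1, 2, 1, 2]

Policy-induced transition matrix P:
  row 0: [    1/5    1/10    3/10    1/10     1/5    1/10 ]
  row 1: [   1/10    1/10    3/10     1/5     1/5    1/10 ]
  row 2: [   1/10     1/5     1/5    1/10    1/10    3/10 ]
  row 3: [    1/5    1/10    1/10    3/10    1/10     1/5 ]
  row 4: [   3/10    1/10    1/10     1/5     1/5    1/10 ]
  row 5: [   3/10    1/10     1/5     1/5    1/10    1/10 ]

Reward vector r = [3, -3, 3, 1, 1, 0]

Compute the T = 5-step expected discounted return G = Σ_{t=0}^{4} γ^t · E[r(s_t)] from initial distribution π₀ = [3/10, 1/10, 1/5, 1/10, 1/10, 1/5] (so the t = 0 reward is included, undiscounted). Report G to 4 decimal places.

G = 3.4839

t=0: π = [0.3000, 0.1000, 0.2000, 0.1000, 0.1000, 0.2000], E[r] = 1.4000, γ^t·E[r] = 1.400000, running G = 1.400000
t=1: π = [0.2000, 0.1200, 0.2200, 0.1600, 0.1500, 0.1500], E[r] = 1.2100, γ^t·E[r] = 0.847000, running G = 2.247000
t=2: π = [0.1960, 0.1220, 0.2010, 0.1740, 0.1470, 0.1600], E[r] = 1.1460, γ^t·E[r] = 0.561540, running G = 2.808540
t=3: π = [0.1984, 0.1201, 0.1997, 0.1777, 0.1465, 0.1576], E[r] = 1.1582, γ^t·E[r] = 0.397263, running G = 3.205803
t=4: π = [0.1984, 0.1200, 0.1994, 0.1780, 0.1465, 0.1577], E[r] = 1.1581, γ^t·E[r] = 0.278067, running G = 3.483870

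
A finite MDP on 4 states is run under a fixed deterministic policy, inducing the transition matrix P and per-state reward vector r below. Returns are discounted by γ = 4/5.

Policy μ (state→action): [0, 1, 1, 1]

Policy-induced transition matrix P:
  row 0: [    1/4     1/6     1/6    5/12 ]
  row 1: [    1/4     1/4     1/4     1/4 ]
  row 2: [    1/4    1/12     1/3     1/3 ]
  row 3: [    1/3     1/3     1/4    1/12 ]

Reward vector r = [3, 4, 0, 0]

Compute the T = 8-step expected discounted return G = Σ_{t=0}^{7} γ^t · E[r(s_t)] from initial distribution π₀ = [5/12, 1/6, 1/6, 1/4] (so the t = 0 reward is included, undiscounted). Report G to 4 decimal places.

G = 7.1487

t=0: π = [0.4167, 0.1667, 0.1667, 0.2500], E[r] = 1.9167, γ^t·E[r] = 1.916667, running G = 1.916667
t=1: π = [0.2708, 0.2083, 0.2292, 0.2917], E[r] = 1.6458, γ^t·E[r] = 1.316667, running G = 3.233333
t=2: π = [0.2743, 0.2135, 0.2465, 0.2656], E[r] = 1.6771, γ^t·E[r] = 1.073333, running G = 4.306667
t=3: π = [0.2721, 0.2082, 0.2477, 0.2720], E[r] = 1.6492, γ^t·E[r] = 0.844370, running G = 5.151037
t=4: π = [0.2727, 0.2087, 0.2480, 0.2707], E[r] = 1.6528, γ^t·E[r] = 0.676998, running G = 5.828035
t=5: π = [0.2726, 0.2085, 0.2479, 0.2710], E[r] = 1.6517, γ^t·E[r] = 0.541226, running G = 6.369261
t=6: π = [0.2726, 0.2085, 0.2479, 0.2709], E[r] = 1.6519, γ^t·E[r] = 0.433045, running G = 6.802306
t=7: π = [0.2726, 0.2085, 0.2479, 0.2709], E[r] = 1.6519, γ^t·E[r] = 0.346424, running G = 7.148729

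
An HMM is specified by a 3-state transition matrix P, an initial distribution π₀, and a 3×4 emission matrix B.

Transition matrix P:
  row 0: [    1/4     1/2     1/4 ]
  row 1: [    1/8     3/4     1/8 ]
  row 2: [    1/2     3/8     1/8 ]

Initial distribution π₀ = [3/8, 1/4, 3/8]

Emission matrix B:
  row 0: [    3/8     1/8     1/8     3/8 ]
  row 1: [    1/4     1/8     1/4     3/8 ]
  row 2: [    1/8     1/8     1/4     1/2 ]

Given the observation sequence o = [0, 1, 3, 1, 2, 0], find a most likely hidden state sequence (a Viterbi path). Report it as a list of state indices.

t=0: δ = [1.406e-01, 6.250e-02, 4.688e-02]  (obs o_0=0)
t=1: δ = [4.395e-03, 8.789e-03, 4.395e-03]  ψ = [0, 0, 0]  (obs o_1=1)
t=2: δ = [8.240e-04, 2.472e-03, 5.493e-04]  ψ = [2, 1, 0]  (obs o_2=3)
t=3: δ = [3.862e-05, 2.317e-04, 3.862e-05]  ψ = [1, 1, 1]  (obs o_3=1)
t=4: δ = [3.621e-06, 4.345e-05, 7.242e-06]  ψ = [1, 1, 1]  (obs o_4=2)
t=5: δ = [2.037e-06, 8.147e-06, 6.789e-07]  ψ = [1, 1, 1]  (obs o_5=0)
backtrack: best end state = 1; path = [0, 1, 1, 1, 1, 1]

path = [0, 1, 1, 1, 1, 1]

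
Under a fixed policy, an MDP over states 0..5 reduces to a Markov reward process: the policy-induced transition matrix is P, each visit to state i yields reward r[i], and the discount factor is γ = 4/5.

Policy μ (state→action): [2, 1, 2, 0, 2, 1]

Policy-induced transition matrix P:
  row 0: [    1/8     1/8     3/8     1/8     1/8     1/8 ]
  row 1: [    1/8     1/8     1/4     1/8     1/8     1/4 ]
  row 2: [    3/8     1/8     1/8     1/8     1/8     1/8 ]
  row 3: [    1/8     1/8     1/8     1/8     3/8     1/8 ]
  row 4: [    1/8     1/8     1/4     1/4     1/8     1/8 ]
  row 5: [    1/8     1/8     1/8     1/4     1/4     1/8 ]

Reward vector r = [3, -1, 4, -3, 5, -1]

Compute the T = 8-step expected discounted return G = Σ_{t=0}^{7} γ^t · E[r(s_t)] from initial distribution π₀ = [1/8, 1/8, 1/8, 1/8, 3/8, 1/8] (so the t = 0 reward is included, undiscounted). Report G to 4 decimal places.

t=0: π = [0.1250, 0.1250, 0.1250, 0.1250, 0.3750, 0.1250], E[r] = 2.1250, γ^t·E[r] = 2.125000, running G = 2.125000
t=1: π = [0.1563, 0.1250, 0.2188, 0.1875, 0.1719, 0.1406], E[r] = 1.3750, γ^t·E[r] = 1.100000, running G = 3.225000
t=2: π = [0.1797, 0.1250, 0.2012, 0.1641, 0.1895, 0.1406], E[r] = 1.5332, γ^t·E[r] = 0.981250, running G = 4.206250
t=3: π = [0.1753, 0.1250, 0.2092, 0.1663, 0.1836, 0.1406], E[r] = 1.5164, γ^t·E[r] = 0.776375, running G = 4.982625
t=4: π = [0.1773, 0.1250, 0.2074, 0.1655, 0.1841, 0.1406], E[r] = 1.5200, γ^t·E[r] = 0.622600, running G = 5.605225
t=5: π = [0.1768, 0.1250, 0.2080, 0.1656, 0.1840, 0.1406], E[r] = 1.5198, γ^t·E[r] = 0.498013, running G = 6.103238
t=6: π = [0.1770, 0.1250, 0.2078, 0.1656, 0.1840, 0.1406], E[r] = 1.5198, γ^t·E[r] = 0.398419, running G = 6.501657
t=7: π = [0.1770, 0.1250, 0.2079, 0.1656, 0.1840, 0.1406], E[r] = 1.5199, γ^t·E[r] = 0.318738, running G = 6.820395

G = 6.8204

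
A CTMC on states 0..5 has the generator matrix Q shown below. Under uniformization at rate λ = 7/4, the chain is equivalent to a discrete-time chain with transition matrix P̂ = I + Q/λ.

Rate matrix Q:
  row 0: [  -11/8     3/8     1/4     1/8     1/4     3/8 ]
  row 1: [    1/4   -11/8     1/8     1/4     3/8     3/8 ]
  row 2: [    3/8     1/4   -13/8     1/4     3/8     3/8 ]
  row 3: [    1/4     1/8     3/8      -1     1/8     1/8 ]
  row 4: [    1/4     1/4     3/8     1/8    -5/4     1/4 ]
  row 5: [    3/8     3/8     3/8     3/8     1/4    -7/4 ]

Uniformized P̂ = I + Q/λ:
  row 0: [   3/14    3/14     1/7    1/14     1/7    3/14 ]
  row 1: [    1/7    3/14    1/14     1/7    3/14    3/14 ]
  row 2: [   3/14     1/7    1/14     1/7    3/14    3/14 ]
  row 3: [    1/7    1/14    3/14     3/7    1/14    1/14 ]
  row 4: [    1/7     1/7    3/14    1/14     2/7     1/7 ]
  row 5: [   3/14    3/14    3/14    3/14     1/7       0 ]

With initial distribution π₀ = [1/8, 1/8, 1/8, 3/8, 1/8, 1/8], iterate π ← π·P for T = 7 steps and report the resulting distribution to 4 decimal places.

t=0: π = [0.1250, 0.1250, 0.1250, 0.3750, 0.1250, 0.1250]
t=1: π = [0.1696, 0.1429, 0.1696, 0.2411, 0.1518, 0.1250]
t=2: π = [0.1760, 0.1569, 0.1575, 0.1977, 0.1696, 0.1422]
t=3: π = [0.1768, 0.1627, 0.1568, 0.1848, 0.1754, 0.1434]
t=4: π = [0.1769, 0.1642, 0.1560, 0.1807, 0.1775, 0.1446]
t=5: π = [0.1770, 0.1646, 0.1559, 0.1795, 0.1782, 0.1448]
t=6: π = [0.1770, 0.1648, 0.1559, 0.1791, 0.1784, 0.1449]
t=7: π = [0.1770, 0.1648, 0.1558, 0.1790, 0.1784, 0.1449]

π = [0.1770, 0.1648, 0.1558, 0.1790, 0.1784, 0.1449]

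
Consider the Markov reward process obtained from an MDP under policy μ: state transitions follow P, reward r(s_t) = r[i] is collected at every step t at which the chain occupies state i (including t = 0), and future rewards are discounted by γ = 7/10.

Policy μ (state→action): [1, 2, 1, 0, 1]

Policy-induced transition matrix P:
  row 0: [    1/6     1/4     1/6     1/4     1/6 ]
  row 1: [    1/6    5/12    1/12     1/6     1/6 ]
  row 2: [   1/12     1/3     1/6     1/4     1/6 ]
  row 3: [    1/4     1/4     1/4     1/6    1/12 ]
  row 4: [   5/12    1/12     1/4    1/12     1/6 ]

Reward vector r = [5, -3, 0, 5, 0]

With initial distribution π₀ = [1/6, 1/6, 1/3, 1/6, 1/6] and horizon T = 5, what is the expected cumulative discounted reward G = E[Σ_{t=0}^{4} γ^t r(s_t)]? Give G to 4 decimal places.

t=0: π = [0.1667, 0.1667, 0.3333, 0.1667, 0.1667], E[r] = 1.1667, γ^t·E[r] = 1.166667, running G = 1.166667
t=1: π = [0.1944, 0.2778, 0.1806, 0.1944, 0.1528], E[r] = 1.1111, γ^t·E[r] = 0.777778, running G = 1.944444
t=2: π = [0.2060, 0.2859, 0.1725, 0.1852, 0.1505], E[r] = 1.0984, γ^t·E[r] = 0.538206, running G = 2.482650
t=3: π = [0.2053, 0.2869, 0.1708, 0.1857, 0.1512], E[r] = 1.0942, γ^t·E[r] = 0.375322, running G = 2.857972
t=4: π = [0.2057, 0.2869, 0.1708, 0.1854, 0.1512], E[r] = 1.0951, γ^t·E[r] = 0.262924, running G = 3.120896

G = 3.1209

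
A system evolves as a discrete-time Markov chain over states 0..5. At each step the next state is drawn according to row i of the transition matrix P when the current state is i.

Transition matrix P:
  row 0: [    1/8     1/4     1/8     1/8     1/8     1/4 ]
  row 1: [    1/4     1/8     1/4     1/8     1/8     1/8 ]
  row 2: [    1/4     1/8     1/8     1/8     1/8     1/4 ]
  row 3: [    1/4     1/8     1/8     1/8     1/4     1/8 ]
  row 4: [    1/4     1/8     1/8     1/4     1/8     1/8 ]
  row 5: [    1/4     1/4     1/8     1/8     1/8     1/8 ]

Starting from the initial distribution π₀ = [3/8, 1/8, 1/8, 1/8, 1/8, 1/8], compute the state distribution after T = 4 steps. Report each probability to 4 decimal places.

π = [0.2223, 0.1742, 0.1468, 0.1429, 0.1429, 0.1711]

t=0: π = [0.3750, 0.1250, 0.1250, 0.1250, 0.1250, 0.1250]
t=1: π = [0.2031, 0.1875, 0.1406, 0.1406, 0.1406, 0.1875]
t=2: π = [0.2246, 0.1738, 0.1484, 0.1426, 0.1426, 0.1680]
t=3: π = [0.2219, 0.1741, 0.1467, 0.1428, 0.1428, 0.1716]
t=4: π = [0.2223, 0.1742, 0.1468, 0.1429, 0.1429, 0.1711]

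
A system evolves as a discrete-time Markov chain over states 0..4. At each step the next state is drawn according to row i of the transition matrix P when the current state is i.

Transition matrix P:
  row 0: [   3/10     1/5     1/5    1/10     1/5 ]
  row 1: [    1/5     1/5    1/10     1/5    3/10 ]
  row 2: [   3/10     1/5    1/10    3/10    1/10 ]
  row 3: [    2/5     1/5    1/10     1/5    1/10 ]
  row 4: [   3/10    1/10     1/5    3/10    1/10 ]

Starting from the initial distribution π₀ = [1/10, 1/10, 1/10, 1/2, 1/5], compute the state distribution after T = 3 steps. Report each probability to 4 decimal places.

π = [0.3005, 0.1830, 0.1474, 0.2013, 0.1678]

t=0: π = [0.1000, 0.1000, 0.1000, 0.5000, 0.2000]
t=1: π = [0.3400, 0.1800, 0.1300, 0.2200, 0.1300]
t=2: π = [0.3040, 0.1870, 0.1470, 0.1920, 0.1700]
t=3: π = [0.3005, 0.1830, 0.1474, 0.2013, 0.1678]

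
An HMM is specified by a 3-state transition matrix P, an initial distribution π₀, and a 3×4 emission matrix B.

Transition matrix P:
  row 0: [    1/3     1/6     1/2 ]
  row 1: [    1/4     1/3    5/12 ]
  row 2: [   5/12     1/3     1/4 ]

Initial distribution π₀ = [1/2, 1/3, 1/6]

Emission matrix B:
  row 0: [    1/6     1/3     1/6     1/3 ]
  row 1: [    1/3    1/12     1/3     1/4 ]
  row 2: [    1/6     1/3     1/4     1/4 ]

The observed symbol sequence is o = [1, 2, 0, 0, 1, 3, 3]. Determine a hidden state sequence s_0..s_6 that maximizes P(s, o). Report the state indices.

t=0: δ = [1.667e-01, 2.778e-02, 5.556e-02]  (obs o_0=1)
t=1: δ = [9.259e-03, 9.259e-03, 2.083e-02]  ψ = [0, 0, 0]  (obs o_1=2)
t=2: δ = [1.447e-03, 2.315e-03, 8.681e-04]  ψ = [2, 2, 2]  (obs o_2=0)
t=3: δ = [9.645e-05, 2.572e-04, 1.608e-04]  ψ = [1, 1, 1]  (obs o_3=0)
t=4: δ = [2.233e-05, 7.144e-06, 3.572e-05]  ψ = [2, 1, 1]  (obs o_4=1)
t=5: δ = [4.961e-06, 2.977e-06, 2.791e-06]  ψ = [2, 2, 0]  (obs o_5=3)
t=6: δ = [5.513e-07, 2.481e-07, 6.202e-07]  ψ = [0, 1, 0]  (obs o_6=3)
backtrack: best end state = 2; path = [0, 2, 1, 1, 2, 0, 2]

path = [0, 2, 1, 1, 2, 0, 2]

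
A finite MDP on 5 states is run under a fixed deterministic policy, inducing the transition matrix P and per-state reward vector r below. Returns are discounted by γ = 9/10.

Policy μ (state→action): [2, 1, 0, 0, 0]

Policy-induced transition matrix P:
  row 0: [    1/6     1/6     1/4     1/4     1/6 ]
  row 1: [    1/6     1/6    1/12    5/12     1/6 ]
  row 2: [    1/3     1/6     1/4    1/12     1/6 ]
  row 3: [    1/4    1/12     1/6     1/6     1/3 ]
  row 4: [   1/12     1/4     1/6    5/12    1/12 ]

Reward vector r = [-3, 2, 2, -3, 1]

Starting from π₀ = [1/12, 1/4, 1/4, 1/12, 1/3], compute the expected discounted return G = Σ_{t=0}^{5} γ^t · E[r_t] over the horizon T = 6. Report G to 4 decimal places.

t=0: π = [0.0833, 0.2500, 0.2500, 0.0833, 0.3333], E[r] = 0.8333, γ^t·E[r] = 0.833333, running G = 0.833333
t=1: π = [0.1875, 0.1875, 0.1736, 0.2986, 0.1528], E[r] = -0.5833, γ^t·E[r] = -0.525000, running G = 0.308333
t=2: π = [0.2078, 0.1545, 0.1811, 0.2529, 0.2037], E[r] = -0.5069, γ^t·E[r] = -0.410625, running G = -0.102292
t=3: π = [0.2010, 0.1626, 0.1862, 0.2584, 0.1918], E[r] = -0.4888, γ^t·E[r] = -0.356344, running G = -0.458635
t=4: π = [0.2032, 0.1611, 0.1854, 0.2565, 0.1938], E[r] = -0.4925, γ^t·E[r] = -0.323125, running G = -0.781760
t=5: π = [0.2028, 0.1614, 0.1856, 0.2569, 0.1933], E[r] = -0.4916, γ^t·E[r] = -0.290284, running G = -1.072044

G = -1.0720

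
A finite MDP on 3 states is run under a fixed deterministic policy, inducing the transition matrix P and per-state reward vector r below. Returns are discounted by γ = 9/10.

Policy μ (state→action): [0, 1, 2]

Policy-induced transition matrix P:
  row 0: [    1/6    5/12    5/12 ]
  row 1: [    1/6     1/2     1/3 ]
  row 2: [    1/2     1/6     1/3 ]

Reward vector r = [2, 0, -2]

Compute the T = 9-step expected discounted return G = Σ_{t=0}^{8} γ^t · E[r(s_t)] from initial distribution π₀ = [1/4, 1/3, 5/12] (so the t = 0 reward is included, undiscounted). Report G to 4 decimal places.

G = -1.0280

t=0: π = [0.2500, 0.3333, 0.4167], E[r] = -0.3333, γ^t·E[r] = -0.333333, running G = -0.333333
t=1: π = [0.3056, 0.3403, 0.3542], E[r] = -0.0972, γ^t·E[r] = -0.087500, running G = -0.420833
t=2: π = [0.2847, 0.3565, 0.3588], E[r] = -0.1481, γ^t·E[r] = -0.120000, running G = -0.540833
t=3: π = [0.2863, 0.3567, 0.3571], E[r] = -0.1416, γ^t·E[r] = -0.103219, running G = -0.644052
t=4: π = [0.2857, 0.3571, 0.3572], E[r] = -0.1430, γ^t·E[r] = -0.093825, running G = -0.737877
t=5: π = [0.2857, 0.3571, 0.3571], E[r] = -0.1428, γ^t·E[r] = -0.084335, running G = -0.822212
t=6: π = [0.2857, 0.3571, 0.3571], E[r] = -0.1429, γ^t·E[r] = -0.075922, running G = -0.898134
t=7: π = [0.2857, 0.3571, 0.3571], E[r] = -0.1429, γ^t·E[r] = -0.068328, running G = -0.966462
t=8: π = [0.2857, 0.3571, 0.3571], E[r] = -0.1429, γ^t·E[r] = -0.061495, running G = -1.027957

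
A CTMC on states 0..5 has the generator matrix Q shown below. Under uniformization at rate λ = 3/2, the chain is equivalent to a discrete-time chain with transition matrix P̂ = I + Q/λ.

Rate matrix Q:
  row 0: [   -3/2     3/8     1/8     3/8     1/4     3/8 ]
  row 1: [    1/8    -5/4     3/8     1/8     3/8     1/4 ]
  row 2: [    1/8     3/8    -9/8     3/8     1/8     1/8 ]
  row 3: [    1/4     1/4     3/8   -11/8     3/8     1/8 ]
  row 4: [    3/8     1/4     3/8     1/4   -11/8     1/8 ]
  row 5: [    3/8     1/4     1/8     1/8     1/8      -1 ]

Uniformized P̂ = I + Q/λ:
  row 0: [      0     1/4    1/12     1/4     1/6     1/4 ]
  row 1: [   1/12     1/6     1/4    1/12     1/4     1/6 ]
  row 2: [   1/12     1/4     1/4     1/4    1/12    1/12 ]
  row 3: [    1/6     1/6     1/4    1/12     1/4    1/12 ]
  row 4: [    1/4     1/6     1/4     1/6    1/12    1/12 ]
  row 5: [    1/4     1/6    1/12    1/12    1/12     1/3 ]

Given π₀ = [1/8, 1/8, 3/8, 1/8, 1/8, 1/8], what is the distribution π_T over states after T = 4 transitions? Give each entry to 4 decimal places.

t=0: π = [0.1250, 0.1250, 0.3750, 0.1250, 0.1250, 0.1250]
t=1: π = [0.1250, 0.2083, 0.2083, 0.1771, 0.1354, 0.1458]
t=2: π = [0.1345, 0.1944, 0.2049, 0.1502, 0.1580, 0.1580]
t=3: π = [0.1373, 0.1950, 0.2012, 0.1531, 0.1520, 0.1615]
t=4: π = [0.1369, 0.1949, 0.2002, 0.1524, 0.1528, 0.1628]

π = [0.1369, 0.1949, 0.2002, 0.1524, 0.1528, 0.1628]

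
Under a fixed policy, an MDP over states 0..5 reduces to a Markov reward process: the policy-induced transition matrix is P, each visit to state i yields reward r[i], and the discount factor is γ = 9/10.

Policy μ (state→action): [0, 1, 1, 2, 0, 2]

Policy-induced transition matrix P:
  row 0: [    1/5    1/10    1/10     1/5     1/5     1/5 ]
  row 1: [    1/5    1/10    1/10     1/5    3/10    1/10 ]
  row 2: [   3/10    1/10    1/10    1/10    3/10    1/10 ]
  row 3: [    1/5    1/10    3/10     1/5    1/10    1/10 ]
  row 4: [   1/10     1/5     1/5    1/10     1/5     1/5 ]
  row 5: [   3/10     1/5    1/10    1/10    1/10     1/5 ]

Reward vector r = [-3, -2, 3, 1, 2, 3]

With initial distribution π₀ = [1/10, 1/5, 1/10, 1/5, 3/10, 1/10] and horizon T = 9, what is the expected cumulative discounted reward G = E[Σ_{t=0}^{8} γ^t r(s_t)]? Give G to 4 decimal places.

t=0: π = [0.1000, 0.2000, 0.1000, 0.2000, 0.3000, 0.1000], E[r] = 0.7000, γ^t·E[r] = 0.700000, running G = 0.700000
t=1: π = [0.1900, 0.1400, 0.1700, 0.1500, 0.2000, 0.1500], E[r] = 0.6600, γ^t·E[r] = 0.594000, running G = 1.294000
t=2: π = [0.2120, 0.1350, 0.1500, 0.1480, 0.2010, 0.1540], E[r] = 0.5560, γ^t·E[r] = 0.450360, running G = 1.744360
t=3: π = [0.2103, 0.1355, 0.1497, 0.1495, 0.1983, 0.1567], E[r] = 0.5634, γ^t·E[r] = 0.410719, running G = 2.155079
t=4: π = [0.2108, 0.1355, 0.1497, 0.1495, 0.1979, 0.1565], E[r] = 0.5607, γ^t·E[r] = 0.367862, running G = 2.522941
t=5: π = [0.2108, 0.1354, 0.1497, 0.1496, 0.1979, 0.1565], E[r] = 0.5607, γ^t·E[r] = 0.331078, running G = 2.854019
t=6: π = [0.2108, 0.1354, 0.1497, 0.1496, 0.1979, 0.1565], E[r] = 0.5607, γ^t·E[r] = 0.297991, running G = 3.152010
t=7: π = [0.2108, 0.1354, 0.1497, 0.1496, 0.1979, 0.1565], E[r] = 0.5607, γ^t·E[r] = 0.268185, running G = 3.420195
t=8: π = [0.2108, 0.1354, 0.1497, 0.1496, 0.1979, 0.1565], E[r] = 0.5607, γ^t·E[r] = 0.241368, running G = 3.661563

G = 3.6616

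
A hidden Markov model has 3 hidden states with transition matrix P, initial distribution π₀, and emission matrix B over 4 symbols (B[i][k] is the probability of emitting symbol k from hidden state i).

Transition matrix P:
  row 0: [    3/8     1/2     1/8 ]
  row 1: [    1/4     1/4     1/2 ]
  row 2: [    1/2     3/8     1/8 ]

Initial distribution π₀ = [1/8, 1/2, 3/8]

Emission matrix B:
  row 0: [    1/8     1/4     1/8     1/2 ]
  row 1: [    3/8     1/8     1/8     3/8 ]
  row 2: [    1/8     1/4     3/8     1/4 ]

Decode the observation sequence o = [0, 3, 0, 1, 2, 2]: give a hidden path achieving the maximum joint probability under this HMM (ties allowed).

path = [1, 0, 1, 2, 1, 2]

t=0: δ = [1.562e-02, 1.875e-01, 4.688e-02]  (obs o_0=0)
t=1: δ = [2.344e-02, 1.758e-02, 2.344e-02]  ψ = [1, 1, 1]  (obs o_1=3)
t=2: δ = [1.465e-03, 4.395e-03, 1.099e-03]  ψ = [2, 0, 1]  (obs o_2=0)
t=3: δ = [2.747e-04, 1.373e-04, 5.493e-04]  ψ = [1, 1, 1]  (obs o_3=1)
t=4: δ = [3.433e-05, 2.575e-05, 2.575e-05]  ψ = [2, 2, 1]  (obs o_4=2)
t=5: δ = [1.609e-06, 2.146e-06, 4.828e-06]  ψ = [0, 0, 1]  (obs o_5=2)
backtrack: best end state = 2; path = [1, 0, 1, 2, 1, 2]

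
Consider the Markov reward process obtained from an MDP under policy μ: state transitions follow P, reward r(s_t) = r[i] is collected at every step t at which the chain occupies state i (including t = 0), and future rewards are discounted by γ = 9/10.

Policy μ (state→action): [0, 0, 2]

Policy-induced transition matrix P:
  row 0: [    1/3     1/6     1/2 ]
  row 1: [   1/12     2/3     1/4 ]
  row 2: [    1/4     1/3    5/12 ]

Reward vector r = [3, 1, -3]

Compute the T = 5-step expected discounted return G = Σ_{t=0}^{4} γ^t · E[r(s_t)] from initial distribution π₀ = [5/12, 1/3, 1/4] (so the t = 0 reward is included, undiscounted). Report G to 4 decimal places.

G = 0.5767

t=0: π = [0.4167, 0.3333, 0.2500], E[r] = 0.8333, γ^t·E[r] = 0.833333, running G = 0.833333
t=1: π = [0.2292, 0.3750, 0.3958], E[r] = -0.1250, γ^t·E[r] = -0.112500, running G = 0.720833
t=2: π = [0.2066, 0.4201, 0.3733], E[r] = -0.0799, γ^t·E[r] = -0.064688, running G = 0.656146
t=3: π = [0.1972, 0.4389, 0.3639], E[r] = -0.0611, γ^t·E[r] = -0.044508, running G = 0.611638
t=4: π = [0.1933, 0.4468, 0.3599], E[r] = -0.0532, γ^t·E[r] = -0.034915, running G = 0.576723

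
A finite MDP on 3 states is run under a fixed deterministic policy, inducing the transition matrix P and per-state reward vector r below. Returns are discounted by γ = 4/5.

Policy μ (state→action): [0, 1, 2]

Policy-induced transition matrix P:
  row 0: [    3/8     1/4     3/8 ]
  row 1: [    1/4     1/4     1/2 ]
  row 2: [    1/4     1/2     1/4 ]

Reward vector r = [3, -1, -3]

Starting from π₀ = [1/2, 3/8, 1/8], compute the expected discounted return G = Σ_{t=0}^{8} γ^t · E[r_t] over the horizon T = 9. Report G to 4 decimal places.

G = -1.1946

t=0: π = [0.5000, 0.3750, 0.1250], E[r] = 0.7500, γ^t·E[r] = 0.750000, running G = 0.750000
t=1: π = [0.3125, 0.2813, 0.4063], E[r] = -0.5625, γ^t·E[r] = -0.450000, running G = 0.300000
t=2: π = [0.2891, 0.3516, 0.3594], E[r] = -0.5625, γ^t·E[r] = -0.360000, running G = -0.060000
t=3: π = [0.2861, 0.3398, 0.3740], E[r] = -0.6035, γ^t·E[r] = -0.309000, running G = -0.369000
t=4: π = [0.2858, 0.3435, 0.3707], E[r] = -0.5984, γ^t·E[r] = -0.245100, running G = -0.614100
t=5: π = [0.2857, 0.3427, 0.3716], E[r] = -0.6003, γ^t·E[r] = -0.196710, running G = -0.810810
t=6: π = [0.2857, 0.3429, 0.3714], E[r] = -0.5999, γ^t·E[r] = -0.157263, running G = -0.968073
t=7: π = [0.2857, 0.3428, 0.3714], E[r] = -0.6000, γ^t·E[r] = -0.125834, running G = -1.093907
t=8: π = [0.2857, 0.3429, 0.3714], E[r] = -0.6000, γ^t·E[r] = -0.100662, running G = -1.194569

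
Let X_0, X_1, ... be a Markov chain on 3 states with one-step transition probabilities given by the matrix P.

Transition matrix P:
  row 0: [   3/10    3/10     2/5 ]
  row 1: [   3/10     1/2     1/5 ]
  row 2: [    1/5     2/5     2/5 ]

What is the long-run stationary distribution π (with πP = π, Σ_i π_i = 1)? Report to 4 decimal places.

Balance equations π_j = Σ_i π_i·P[i][j]:
  π_0 = 3/10·π_0 + 3/10·π_1 + 1/5·π_2
  π_1 = 3/10·π_0 + 1/2·π_1 + 2/5·π_2
  normalize: π_0 + π_1 + π_2 = 1
Solving the linear system gives exactly π = [11/41, 17/41, 13/41].

π = [0.2683, 0.4146, 0.3171]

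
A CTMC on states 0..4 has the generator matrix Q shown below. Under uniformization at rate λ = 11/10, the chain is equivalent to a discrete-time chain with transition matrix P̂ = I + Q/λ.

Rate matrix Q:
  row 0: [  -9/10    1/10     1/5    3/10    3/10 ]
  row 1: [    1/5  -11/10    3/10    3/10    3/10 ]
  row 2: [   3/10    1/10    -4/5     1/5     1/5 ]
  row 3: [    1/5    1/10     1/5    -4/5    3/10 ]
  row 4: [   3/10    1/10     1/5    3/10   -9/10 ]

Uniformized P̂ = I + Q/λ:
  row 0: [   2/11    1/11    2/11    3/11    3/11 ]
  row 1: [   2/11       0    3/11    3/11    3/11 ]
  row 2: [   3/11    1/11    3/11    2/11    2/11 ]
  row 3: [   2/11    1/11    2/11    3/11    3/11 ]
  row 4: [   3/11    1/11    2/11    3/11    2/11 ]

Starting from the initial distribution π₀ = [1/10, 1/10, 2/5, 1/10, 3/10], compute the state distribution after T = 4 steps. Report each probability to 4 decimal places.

t=0: π = [0.1000, 0.1000, 0.4000, 0.1000, 0.3000]
t=1: π = [0.2455, 0.0818, 0.2273, 0.2364, 0.2091]
t=2: π = [0.2215, 0.0835, 0.2099, 0.2521, 0.2331]
t=3: π = [0.2221, 0.0833, 0.2085, 0.2536, 0.2325]
t=4: π = [0.2219, 0.0833, 0.2083, 0.2538, 0.2326]

π = [0.2219, 0.0833, 0.2083, 0.2538, 0.2326]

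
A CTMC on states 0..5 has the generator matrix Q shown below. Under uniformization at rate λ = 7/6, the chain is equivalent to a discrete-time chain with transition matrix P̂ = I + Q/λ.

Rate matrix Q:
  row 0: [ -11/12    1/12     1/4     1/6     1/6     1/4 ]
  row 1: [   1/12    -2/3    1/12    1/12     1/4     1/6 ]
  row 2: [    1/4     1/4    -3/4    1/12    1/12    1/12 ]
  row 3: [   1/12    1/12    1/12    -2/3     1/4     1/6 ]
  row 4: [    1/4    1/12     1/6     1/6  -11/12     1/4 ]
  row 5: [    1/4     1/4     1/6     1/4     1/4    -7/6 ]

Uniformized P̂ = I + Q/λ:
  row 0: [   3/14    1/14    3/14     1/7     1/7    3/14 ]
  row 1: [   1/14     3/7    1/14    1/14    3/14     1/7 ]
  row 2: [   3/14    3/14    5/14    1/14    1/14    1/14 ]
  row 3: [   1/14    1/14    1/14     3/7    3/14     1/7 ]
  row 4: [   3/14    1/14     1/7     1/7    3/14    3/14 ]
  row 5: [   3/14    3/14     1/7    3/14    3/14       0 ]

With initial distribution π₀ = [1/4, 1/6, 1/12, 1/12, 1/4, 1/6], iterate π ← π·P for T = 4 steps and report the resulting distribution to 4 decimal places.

t=0: π = [0.2500, 0.1667, 0.0833, 0.0833, 0.2500, 0.1667]
t=1: π = [0.1786, 0.1667, 0.1607, 0.1607, 0.1845, 0.1488]
t=2: π = [0.1675, 0.1752, 0.1667, 0.1760, 0.1786, 0.1361]
t=3: π = [0.1641, 0.1772, 0.1655, 0.1784, 0.1785, 0.1362]
t=4: π = [0.1635, 0.1778, 0.1646, 0.1791, 0.1789, 0.1361]

π = [0.1635, 0.1778, 0.1646, 0.1791, 0.1789, 0.1361]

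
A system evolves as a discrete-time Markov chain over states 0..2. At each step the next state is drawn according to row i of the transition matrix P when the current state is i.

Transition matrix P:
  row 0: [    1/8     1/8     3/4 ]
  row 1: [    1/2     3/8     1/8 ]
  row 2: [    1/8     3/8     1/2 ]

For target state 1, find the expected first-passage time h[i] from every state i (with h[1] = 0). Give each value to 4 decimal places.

First-step conditioning: h[1] = 0; for i ≠ 1, h[i] = 1 + Σ_k P[i][k]·h[k].
  h[0] = 1 + 1/8·h[0] + 3/4·h[2]
  h[2] = 1 + 1/8·h[0] + 1/2·h[2]
Solving the 2×2 linear system over states ≠ 1 gives exactly h = [40/11, 0, 32/11] (h[1] = 0 is the target).

h = [3.6364, 0.0000, 2.9091]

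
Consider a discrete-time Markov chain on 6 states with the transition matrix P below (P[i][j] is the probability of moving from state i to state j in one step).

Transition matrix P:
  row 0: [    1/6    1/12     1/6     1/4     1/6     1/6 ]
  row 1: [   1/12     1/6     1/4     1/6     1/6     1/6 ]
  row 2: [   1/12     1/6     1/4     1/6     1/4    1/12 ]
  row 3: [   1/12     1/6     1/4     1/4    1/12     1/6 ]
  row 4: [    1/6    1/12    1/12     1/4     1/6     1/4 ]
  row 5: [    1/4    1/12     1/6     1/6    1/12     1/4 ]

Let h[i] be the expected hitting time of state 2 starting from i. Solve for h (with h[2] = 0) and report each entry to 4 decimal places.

h = [5.4444, 4.9975, 0.0000, 4.9156, 5.8987, 5.4512]

First-step conditioning: h[2] = 0; for i ≠ 2, h[i] = 1 + Σ_k P[i][k]·h[k].
  h[0] = 1 + 1/6·h[0] + 1/12·h[1] + 1/4·h[3] + 1/6·h[4] + 1/6·h[5]
  h[1] = 1 + 1/12·h[0] + 1/6·h[1] + 1/6·h[3] + 1/6·h[4] + 1/6·h[5]
  h[3] = 1 + 1/12·h[0] + 1/6·h[1] + 1/4·h[3] + 1/12·h[4] + 1/6·h[5]
  h[4] = 1 + 1/6·h[0] + 1/12·h[1] + 1/4·h[3] + 1/6·h[4] + 1/4·h[5]
  h[5] = 1 + 1/4·h[0] + 1/12·h[1] + 1/6·h[3] + 1/12·h[4] + 1/4·h[5]
Solving the 5×5 linear system over states ≠ 2 gives exactly h = [17678/3247, 16227/3247, 0, 15961/3247, 19153/3247, 17700/3247] (h[2] = 0 is the target).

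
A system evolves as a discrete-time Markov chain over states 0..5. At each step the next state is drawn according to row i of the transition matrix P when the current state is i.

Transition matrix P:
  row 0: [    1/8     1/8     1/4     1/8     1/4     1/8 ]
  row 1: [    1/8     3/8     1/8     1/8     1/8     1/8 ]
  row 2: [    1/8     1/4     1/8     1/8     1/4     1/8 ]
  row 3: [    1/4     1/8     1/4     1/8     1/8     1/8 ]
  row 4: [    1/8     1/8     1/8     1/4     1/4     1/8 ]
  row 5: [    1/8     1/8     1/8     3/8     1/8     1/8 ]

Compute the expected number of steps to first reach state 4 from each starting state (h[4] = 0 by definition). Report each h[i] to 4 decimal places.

First-step conditioning: h[4] = 0; for i ≠ 4, h[i] = 1 + Σ_k P[i][k]·h[k].
  h[0] = 1 + 1/8·h[0] + 1/8·h[1] + 1/4·h[2] + 1/8·h[3] + 1/8·h[5]
  h[1] = 1 + 1/8·h[0] + 3/8·h[1] + 1/8·h[2] + 1/8·h[3] + 1/8·h[5]
  h[2] = 1 + 1/8·h[0] + 1/4·h[1] + 1/8·h[2] + 1/8·h[3] + 1/8·h[5]
  h[3] = 1 + 1/4·h[0] + 1/8·h[1] + 1/4·h[2] + 1/8·h[3] + 1/8·h[5]
  h[5] = 1 + 1/8·h[0] + 1/8·h[1] + 1/8·h[2] + 3/8·h[3] + 1/8·h[5]
Solving the 5×5 linear system over states ≠ 4 gives exactly h = [14080/2677, 16384/2677, 14336/2677, 15840/2677, 0, 16248/2677] (h[4] = 0 is the target).

h = [5.2596, 6.1203, 5.3552, 5.9171, 0.0000, 6.0695]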